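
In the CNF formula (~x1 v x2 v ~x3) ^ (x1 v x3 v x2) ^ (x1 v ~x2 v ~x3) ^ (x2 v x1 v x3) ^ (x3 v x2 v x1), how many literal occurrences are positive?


Scan each clause for unnegated literals.
Clause 1: 1 positive; Clause 2: 3 positive; Clause 3: 1 positive; Clause 4: 3 positive; Clause 5: 3 positive.
Total positive literal occurrences = 11.

11


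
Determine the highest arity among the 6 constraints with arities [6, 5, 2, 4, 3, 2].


The arities are: 6, 5, 2, 4, 3, 2.
Scan for the maximum value.
Maximum arity = 6.

6


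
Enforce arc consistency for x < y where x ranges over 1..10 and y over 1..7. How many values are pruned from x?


For the constraint x < y, x needs a supporting value in y's domain.
x can be at most 6 (one less than y's maximum).
Valid x values from domain: 6 out of 10.
Pruned = 10 - 6 = 4.

4


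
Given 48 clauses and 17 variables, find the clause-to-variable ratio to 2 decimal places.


Clause-to-variable ratio = clauses / variables.
48 / 17 = 2.82.

2.82


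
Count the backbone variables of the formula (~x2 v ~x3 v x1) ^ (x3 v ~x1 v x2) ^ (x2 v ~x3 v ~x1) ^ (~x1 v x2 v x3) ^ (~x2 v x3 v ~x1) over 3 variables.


Find all satisfying assignments: 4 model(s).
Check which variables have the same value in every model.
No variable is fixed across all models.
Backbone size = 0.

0


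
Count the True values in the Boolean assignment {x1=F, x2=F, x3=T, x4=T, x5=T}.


The weight is the number of variables assigned True.
True variables: x3, x4, x5.
Weight = 3.

3


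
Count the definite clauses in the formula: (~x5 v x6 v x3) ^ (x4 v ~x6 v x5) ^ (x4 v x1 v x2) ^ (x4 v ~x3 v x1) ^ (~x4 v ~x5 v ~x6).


A definite clause has exactly one positive literal.
Clause 1: 2 positive -> not definite
Clause 2: 2 positive -> not definite
Clause 3: 3 positive -> not definite
Clause 4: 2 positive -> not definite
Clause 5: 0 positive -> not definite
Definite clause count = 0.

0


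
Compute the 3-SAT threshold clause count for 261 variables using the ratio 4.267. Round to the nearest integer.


The 3-SAT phase transition occurs at approximately 4.267 clauses per variable.
m = 4.267 * 261 = 1113.687.
Rounded to nearest integer: 1114.

1114


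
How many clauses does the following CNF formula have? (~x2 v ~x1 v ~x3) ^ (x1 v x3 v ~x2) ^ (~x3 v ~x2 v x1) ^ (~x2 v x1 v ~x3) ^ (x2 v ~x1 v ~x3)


Each group enclosed in parentheses joined by ^ is one clause.
Counting the conjuncts: 5 clauses.

5


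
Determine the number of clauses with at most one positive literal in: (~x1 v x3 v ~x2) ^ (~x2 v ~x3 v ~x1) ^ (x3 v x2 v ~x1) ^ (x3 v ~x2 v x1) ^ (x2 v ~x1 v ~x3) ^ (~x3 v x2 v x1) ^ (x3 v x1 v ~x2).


A Horn clause has at most one positive literal.
Clause 1: 1 positive lit(s) -> Horn
Clause 2: 0 positive lit(s) -> Horn
Clause 3: 2 positive lit(s) -> not Horn
Clause 4: 2 positive lit(s) -> not Horn
Clause 5: 1 positive lit(s) -> Horn
Clause 6: 2 positive lit(s) -> not Horn
Clause 7: 2 positive lit(s) -> not Horn
Total Horn clauses = 3.

3


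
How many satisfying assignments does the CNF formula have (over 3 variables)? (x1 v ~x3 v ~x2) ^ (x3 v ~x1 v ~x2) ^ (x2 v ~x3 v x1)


Enumerate all 8 truth assignments over 3 variables.
Test each against every clause.
Satisfying assignments found: 5.

5


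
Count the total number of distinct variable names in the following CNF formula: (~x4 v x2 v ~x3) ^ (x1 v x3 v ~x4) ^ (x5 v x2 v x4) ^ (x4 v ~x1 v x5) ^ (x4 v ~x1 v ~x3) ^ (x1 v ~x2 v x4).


Identify each distinct variable in the formula.
Variables found: x1, x2, x3, x4, x5.
Total distinct variables = 5.

5


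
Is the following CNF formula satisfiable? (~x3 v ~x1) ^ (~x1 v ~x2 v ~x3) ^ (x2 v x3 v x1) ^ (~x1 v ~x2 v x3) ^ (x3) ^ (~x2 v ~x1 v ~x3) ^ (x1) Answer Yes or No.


Check all 8 possible truth assignments.
Number of satisfying assignments found: 0.
The formula is unsatisfiable.

No


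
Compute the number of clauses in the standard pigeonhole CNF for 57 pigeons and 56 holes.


The PHP encoding has two parts:
1) At-least-one-hole clauses: 57 (one per pigeon, each with 56 literals).
2) At-most-one-pigeon-per-hole clauses: 56 holes * C(57,2) = 56 * 1596 = 89376.
Total clauses = 57 + 89376 = 89433.

89433


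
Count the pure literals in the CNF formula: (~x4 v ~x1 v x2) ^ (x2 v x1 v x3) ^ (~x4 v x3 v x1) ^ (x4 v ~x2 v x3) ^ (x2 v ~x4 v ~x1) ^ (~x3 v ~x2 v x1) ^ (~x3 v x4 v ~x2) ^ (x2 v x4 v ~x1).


A pure literal appears in only one polarity across all clauses.
No pure literals found.
Count = 0.

0


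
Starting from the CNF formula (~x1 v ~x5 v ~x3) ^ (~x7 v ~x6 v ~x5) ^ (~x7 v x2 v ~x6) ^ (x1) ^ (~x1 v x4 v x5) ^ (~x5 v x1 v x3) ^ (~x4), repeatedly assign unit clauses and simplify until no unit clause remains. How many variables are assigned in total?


Unit propagation repeatedly assigns the literal in any unit clause, then simplifies.
Assignments in order: x1 = T, x4 = F, x5 = T, x3 = F.
No further unit clauses remain.
Total variables assigned = 4.

4


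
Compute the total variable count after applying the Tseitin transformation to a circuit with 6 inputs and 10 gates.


The Tseitin transformation introduces one auxiliary variable per gate.
Total variables = inputs + gates = 6 + 10 = 16.

16


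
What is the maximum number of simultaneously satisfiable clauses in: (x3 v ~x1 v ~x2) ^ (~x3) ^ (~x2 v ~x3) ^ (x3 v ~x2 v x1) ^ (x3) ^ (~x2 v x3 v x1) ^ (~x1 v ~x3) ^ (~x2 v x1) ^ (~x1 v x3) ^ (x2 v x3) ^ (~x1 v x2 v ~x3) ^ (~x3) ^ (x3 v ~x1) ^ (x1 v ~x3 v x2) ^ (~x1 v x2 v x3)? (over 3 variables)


Enumerate all 8 truth assignments.
For each, count how many of the 15 clauses are satisfied.
The formula is not fully satisfiable, so the maximum is below 15.
Maximum simultaneously satisfiable clauses = 13.

13


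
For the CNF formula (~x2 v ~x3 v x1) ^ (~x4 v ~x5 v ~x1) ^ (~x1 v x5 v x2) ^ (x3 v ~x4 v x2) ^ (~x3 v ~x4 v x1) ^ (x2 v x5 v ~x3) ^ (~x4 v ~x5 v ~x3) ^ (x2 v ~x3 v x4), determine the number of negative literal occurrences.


Scan each clause for negated literals.
Clause 1: 2 negative; Clause 2: 3 negative; Clause 3: 1 negative; Clause 4: 1 negative; Clause 5: 2 negative; Clause 6: 1 negative; Clause 7: 3 negative; Clause 8: 1 negative.
Total negative literal occurrences = 14.

14


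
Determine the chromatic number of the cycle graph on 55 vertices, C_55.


An odd cycle cannot be 2-colored: alternating two colors around the cycle returns to the start with a conflict.
Since 55 is odd, three colors are required (and three suffice).
Chromatic number = 3.

3


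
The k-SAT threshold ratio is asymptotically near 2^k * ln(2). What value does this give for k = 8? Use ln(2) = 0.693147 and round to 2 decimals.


Using the asymptotic formula: threshold ~ 2^k * ln(2).
2^8 = 256.
256 * 0.693147 = 177.45.

177.45


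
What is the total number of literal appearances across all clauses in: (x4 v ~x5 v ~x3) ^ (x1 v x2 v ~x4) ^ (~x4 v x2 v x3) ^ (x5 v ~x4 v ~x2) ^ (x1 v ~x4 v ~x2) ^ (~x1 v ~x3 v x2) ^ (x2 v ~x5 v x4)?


Clause lengths: 3, 3, 3, 3, 3, 3, 3.
Sum = 3 + 3 + 3 + 3 + 3 + 3 + 3 = 21.

21


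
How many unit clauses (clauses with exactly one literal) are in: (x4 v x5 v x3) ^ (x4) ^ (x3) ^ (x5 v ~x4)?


A unit clause contains exactly one literal.
Unit clauses found: (x4), (x3).
Count = 2.

2


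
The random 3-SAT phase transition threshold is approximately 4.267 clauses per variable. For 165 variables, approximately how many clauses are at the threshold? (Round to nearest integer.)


The 3-SAT phase transition occurs at approximately 4.267 clauses per variable.
m = 4.267 * 165 = 704.055.
Rounded to nearest integer: 704.

704


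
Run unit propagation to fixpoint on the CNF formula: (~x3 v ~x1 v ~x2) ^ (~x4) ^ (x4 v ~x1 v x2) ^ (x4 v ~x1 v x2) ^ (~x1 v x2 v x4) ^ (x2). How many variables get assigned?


Unit propagation repeatedly assigns the literal in any unit clause, then simplifies.
Assignments in order: x4 = F, x2 = T.
No further unit clauses remain.
Total variables assigned = 2.

2


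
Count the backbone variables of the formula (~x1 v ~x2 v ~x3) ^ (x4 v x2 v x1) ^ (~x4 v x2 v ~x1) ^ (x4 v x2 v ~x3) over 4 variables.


Find all satisfying assignments: 9 model(s).
Check which variables have the same value in every model.
No variable is fixed across all models.
Backbone size = 0.

0


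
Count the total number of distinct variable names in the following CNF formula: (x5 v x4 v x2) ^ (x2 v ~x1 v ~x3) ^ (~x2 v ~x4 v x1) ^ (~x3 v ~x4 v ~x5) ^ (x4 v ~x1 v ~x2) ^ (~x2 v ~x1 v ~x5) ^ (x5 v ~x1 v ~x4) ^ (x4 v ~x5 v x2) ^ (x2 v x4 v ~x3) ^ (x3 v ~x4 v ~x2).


Identify each distinct variable in the formula.
Variables found: x1, x2, x3, x4, x5.
Total distinct variables = 5.

5


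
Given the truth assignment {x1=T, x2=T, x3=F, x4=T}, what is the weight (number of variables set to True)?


The weight is the number of variables assigned True.
True variables: x1, x2, x4.
Weight = 3.

3


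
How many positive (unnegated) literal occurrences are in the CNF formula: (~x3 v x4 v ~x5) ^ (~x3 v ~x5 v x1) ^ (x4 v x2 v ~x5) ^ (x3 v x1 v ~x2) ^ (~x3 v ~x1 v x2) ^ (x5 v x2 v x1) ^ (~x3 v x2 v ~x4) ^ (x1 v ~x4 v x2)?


Scan each clause for unnegated literals.
Clause 1: 1 positive; Clause 2: 1 positive; Clause 3: 2 positive; Clause 4: 2 positive; Clause 5: 1 positive; Clause 6: 3 positive; Clause 7: 1 positive; Clause 8: 2 positive.
Total positive literal occurrences = 13.

13


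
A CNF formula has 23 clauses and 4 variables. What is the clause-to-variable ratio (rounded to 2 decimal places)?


Clause-to-variable ratio = clauses / variables.
23 / 4 = 5.75.

5.75


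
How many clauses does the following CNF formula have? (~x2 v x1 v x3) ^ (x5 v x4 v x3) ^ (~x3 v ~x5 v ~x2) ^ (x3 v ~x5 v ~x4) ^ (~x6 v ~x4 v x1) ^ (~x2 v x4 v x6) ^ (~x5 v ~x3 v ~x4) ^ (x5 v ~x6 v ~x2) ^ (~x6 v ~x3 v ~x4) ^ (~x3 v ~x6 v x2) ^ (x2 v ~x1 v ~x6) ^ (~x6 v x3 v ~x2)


Each group enclosed in parentheses joined by ^ is one clause.
Counting the conjuncts: 12 clauses.

12


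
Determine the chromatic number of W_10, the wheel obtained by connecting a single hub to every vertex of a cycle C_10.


W_10 consists of the cycle C_10 together with a hub vertex adjacent to every cycle vertex.
The cycle C_10 needs 2 colors (even cycle -> 2).
The hub is adjacent to every cycle vertex, so it must receive a new color distinct from all of them.
Chromatic number = 2 + 1 = 3.

3


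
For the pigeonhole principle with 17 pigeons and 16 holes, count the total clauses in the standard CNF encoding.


The PHP encoding has two parts:
1) At-least-one-hole clauses: 17 (one per pigeon, each with 16 literals).
2) At-most-one-pigeon-per-hole clauses: 16 holes * C(17,2) = 16 * 136 = 2176.
Total clauses = 17 + 2176 = 2193.

2193


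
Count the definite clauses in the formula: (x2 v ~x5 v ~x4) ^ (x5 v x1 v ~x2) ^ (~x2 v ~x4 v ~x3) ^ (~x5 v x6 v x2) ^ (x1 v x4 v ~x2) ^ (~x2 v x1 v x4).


A definite clause has exactly one positive literal.
Clause 1: 1 positive -> definite
Clause 2: 2 positive -> not definite
Clause 3: 0 positive -> not definite
Clause 4: 2 positive -> not definite
Clause 5: 2 positive -> not definite
Clause 6: 2 positive -> not definite
Definite clause count = 1.

1


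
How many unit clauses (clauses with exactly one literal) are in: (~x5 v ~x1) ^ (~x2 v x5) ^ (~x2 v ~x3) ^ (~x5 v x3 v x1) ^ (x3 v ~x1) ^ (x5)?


A unit clause contains exactly one literal.
Unit clauses found: (x5).
Count = 1.

1


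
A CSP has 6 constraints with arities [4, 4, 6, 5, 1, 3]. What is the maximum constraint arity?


The arities are: 4, 4, 6, 5, 1, 3.
Scan for the maximum value.
Maximum arity = 6.

6


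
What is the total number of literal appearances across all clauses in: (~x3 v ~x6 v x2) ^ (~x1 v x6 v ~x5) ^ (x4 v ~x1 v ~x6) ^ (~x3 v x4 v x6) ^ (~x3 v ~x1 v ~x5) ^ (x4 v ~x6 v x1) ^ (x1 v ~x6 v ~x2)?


Clause lengths: 3, 3, 3, 3, 3, 3, 3.
Sum = 3 + 3 + 3 + 3 + 3 + 3 + 3 = 21.

21


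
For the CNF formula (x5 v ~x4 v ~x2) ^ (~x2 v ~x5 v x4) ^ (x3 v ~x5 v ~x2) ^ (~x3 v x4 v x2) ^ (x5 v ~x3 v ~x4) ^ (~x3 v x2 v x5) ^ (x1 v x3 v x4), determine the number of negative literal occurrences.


Scan each clause for negated literals.
Clause 1: 2 negative; Clause 2: 2 negative; Clause 3: 2 negative; Clause 4: 1 negative; Clause 5: 2 negative; Clause 6: 1 negative; Clause 7: 0 negative.
Total negative literal occurrences = 10.

10


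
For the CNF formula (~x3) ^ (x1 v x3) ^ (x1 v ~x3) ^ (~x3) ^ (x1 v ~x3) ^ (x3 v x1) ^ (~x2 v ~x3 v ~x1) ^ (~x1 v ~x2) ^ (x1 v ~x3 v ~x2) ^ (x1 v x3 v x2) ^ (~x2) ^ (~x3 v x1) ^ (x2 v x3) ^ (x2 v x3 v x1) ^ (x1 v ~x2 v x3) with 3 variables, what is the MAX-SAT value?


Enumerate all 8 truth assignments.
For each, count how many of the 15 clauses are satisfied.
The formula is not fully satisfiable, so the maximum is below 15.
Maximum simultaneously satisfiable clauses = 14.

14


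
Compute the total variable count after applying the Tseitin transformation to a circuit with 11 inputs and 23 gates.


The Tseitin transformation introduces one auxiliary variable per gate.
Total variables = inputs + gates = 11 + 23 = 34.

34


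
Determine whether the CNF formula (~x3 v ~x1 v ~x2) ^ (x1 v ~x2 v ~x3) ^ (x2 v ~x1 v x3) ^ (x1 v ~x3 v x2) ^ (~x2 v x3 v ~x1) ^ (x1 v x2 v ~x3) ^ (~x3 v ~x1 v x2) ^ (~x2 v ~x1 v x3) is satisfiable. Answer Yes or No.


Check all 8 possible truth assignments.
Number of satisfying assignments found: 2.
The formula is satisfiable.

Yes


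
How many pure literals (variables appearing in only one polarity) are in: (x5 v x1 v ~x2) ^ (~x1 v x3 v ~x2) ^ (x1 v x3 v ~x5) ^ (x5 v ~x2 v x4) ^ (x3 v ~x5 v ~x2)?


A pure literal appears in only one polarity across all clauses.
Pure literals: x2 (negative only), x3 (positive only), x4 (positive only).
Count = 3.

3


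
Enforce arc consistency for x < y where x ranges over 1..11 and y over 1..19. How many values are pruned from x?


For the constraint x < y, x needs a supporting value in y's domain.
x can be at most 18 (one less than y's maximum).
Valid x values from domain: 11 out of 11.
Pruned = 11 - 11 = 0.

0


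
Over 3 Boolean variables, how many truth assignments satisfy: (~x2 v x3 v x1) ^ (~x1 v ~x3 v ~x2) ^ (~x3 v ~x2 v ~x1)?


Enumerate all 8 truth assignments over 3 variables.
Test each against every clause.
Satisfying assignments found: 6.

6


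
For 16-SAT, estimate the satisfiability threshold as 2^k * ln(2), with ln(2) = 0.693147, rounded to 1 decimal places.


Using the asymptotic formula: threshold ~ 2^k * ln(2).
2^16 = 65536.
65536 * 0.693147 = 45426.1.

45426.1


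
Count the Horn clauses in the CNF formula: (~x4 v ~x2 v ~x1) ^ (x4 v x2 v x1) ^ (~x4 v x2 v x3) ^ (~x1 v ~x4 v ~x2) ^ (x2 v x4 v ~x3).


A Horn clause has at most one positive literal.
Clause 1: 0 positive lit(s) -> Horn
Clause 2: 3 positive lit(s) -> not Horn
Clause 3: 2 positive lit(s) -> not Horn
Clause 4: 0 positive lit(s) -> Horn
Clause 5: 2 positive lit(s) -> not Horn
Total Horn clauses = 2.

2


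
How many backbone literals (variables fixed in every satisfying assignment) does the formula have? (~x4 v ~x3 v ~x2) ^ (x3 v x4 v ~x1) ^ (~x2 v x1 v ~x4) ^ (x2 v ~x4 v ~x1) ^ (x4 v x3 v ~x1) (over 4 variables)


Find all satisfying assignments: 9 model(s).
Check which variables have the same value in every model.
No variable is fixed across all models.
Backbone size = 0.

0


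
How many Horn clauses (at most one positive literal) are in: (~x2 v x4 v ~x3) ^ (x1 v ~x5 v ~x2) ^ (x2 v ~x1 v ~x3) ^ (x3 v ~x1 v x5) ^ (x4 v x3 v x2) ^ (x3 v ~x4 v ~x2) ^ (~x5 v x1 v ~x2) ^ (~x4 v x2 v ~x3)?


A Horn clause has at most one positive literal.
Clause 1: 1 positive lit(s) -> Horn
Clause 2: 1 positive lit(s) -> Horn
Clause 3: 1 positive lit(s) -> Horn
Clause 4: 2 positive lit(s) -> not Horn
Clause 5: 3 positive lit(s) -> not Horn
Clause 6: 1 positive lit(s) -> Horn
Clause 7: 1 positive lit(s) -> Horn
Clause 8: 1 positive lit(s) -> Horn
Total Horn clauses = 6.

6


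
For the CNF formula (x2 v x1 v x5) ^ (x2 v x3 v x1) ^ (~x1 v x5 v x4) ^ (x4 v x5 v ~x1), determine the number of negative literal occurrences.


Scan each clause for negated literals.
Clause 1: 0 negative; Clause 2: 0 negative; Clause 3: 1 negative; Clause 4: 1 negative.
Total negative literal occurrences = 2.

2


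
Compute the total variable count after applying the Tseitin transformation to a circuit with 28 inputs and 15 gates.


The Tseitin transformation introduces one auxiliary variable per gate.
Total variables = inputs + gates = 28 + 15 = 43.

43


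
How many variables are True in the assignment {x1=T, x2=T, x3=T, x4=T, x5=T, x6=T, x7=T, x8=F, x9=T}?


The weight is the number of variables assigned True.
True variables: x1, x2, x3, x4, x5, x6, x7, x9.
Weight = 8.

8


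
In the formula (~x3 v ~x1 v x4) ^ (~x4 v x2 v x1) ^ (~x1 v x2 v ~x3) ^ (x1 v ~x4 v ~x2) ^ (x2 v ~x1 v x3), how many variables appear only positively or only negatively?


A pure literal appears in only one polarity across all clauses.
No pure literals found.
Count = 0.

0


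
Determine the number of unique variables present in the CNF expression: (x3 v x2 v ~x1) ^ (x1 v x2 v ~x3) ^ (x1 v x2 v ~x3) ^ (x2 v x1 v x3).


Identify each distinct variable in the formula.
Variables found: x1, x2, x3.
Total distinct variables = 3.

3


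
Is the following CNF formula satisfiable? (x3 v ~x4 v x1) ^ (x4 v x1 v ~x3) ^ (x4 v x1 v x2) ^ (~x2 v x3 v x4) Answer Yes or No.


Check all 16 possible truth assignments.
Number of satisfying assignments found: 9.
The formula is satisfiable.

Yes


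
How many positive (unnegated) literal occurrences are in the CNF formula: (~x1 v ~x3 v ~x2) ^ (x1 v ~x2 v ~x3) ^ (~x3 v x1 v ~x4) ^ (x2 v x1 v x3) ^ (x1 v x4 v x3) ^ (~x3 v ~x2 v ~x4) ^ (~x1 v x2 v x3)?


Scan each clause for unnegated literals.
Clause 1: 0 positive; Clause 2: 1 positive; Clause 3: 1 positive; Clause 4: 3 positive; Clause 5: 3 positive; Clause 6: 0 positive; Clause 7: 2 positive.
Total positive literal occurrences = 10.

10


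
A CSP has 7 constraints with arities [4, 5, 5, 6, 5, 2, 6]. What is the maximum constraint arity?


The arities are: 4, 5, 5, 6, 5, 2, 6.
Scan for the maximum value.
Maximum arity = 6.

6


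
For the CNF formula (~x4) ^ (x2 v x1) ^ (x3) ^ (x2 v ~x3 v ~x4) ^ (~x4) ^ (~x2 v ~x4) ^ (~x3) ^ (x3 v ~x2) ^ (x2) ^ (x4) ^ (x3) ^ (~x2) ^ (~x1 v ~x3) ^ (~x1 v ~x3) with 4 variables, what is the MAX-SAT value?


Enumerate all 16 truth assignments.
For each, count how many of the 14 clauses are satisfied.
The formula is not fully satisfiable, so the maximum is below 14.
Maximum simultaneously satisfiable clauses = 11.

11


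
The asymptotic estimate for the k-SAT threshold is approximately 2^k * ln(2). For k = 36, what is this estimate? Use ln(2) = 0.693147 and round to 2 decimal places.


Using the asymptotic formula: threshold ~ 2^k * ln(2).
2^36 = 68719476736.
68719476736 * 0.693147 = 47632699141.13.

47632699141.13


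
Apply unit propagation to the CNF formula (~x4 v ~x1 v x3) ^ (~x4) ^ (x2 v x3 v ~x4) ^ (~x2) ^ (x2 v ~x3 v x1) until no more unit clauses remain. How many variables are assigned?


Unit propagation repeatedly assigns the literal in any unit clause, then simplifies.
Assignments in order: x4 = F, x2 = F.
No further unit clauses remain.
Total variables assigned = 2.

2


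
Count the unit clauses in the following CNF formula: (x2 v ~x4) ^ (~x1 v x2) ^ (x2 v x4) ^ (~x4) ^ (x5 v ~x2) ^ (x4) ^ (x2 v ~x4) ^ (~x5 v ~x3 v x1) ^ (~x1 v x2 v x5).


A unit clause contains exactly one literal.
Unit clauses found: (~x4), (x4).
Count = 2.

2


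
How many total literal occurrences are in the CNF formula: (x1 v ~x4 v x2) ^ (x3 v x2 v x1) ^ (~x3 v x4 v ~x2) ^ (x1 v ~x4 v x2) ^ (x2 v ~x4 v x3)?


Clause lengths: 3, 3, 3, 3, 3.
Sum = 3 + 3 + 3 + 3 + 3 = 15.

15


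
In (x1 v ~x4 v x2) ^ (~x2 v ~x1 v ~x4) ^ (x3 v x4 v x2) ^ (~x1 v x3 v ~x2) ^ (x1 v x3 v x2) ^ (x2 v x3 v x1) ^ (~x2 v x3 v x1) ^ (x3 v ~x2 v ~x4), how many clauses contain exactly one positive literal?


A definite clause has exactly one positive literal.
Clause 1: 2 positive -> not definite
Clause 2: 0 positive -> not definite
Clause 3: 3 positive -> not definite
Clause 4: 1 positive -> definite
Clause 5: 3 positive -> not definite
Clause 6: 3 positive -> not definite
Clause 7: 2 positive -> not definite
Clause 8: 1 positive -> definite
Definite clause count = 2.

2


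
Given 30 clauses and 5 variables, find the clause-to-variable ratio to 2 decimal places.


Clause-to-variable ratio = clauses / variables.
30 / 5 = 6.0.

6.0


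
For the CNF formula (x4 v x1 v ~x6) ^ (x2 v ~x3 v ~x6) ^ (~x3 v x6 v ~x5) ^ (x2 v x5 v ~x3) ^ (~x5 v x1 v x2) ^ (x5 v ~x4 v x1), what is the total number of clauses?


Each group enclosed in parentheses joined by ^ is one clause.
Counting the conjuncts: 6 clauses.

6


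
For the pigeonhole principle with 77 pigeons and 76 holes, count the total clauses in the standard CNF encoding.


The PHP encoding has two parts:
1) At-least-one-hole clauses: 77 (one per pigeon, each with 76 literals).
2) At-most-one-pigeon-per-hole clauses: 76 holes * C(77,2) = 76 * 2926 = 222376.
Total clauses = 77 + 222376 = 222453.

222453


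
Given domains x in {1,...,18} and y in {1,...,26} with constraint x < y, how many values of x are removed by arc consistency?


For the constraint x < y, x needs a supporting value in y's domain.
x can be at most 25 (one less than y's maximum).
Valid x values from domain: 18 out of 18.
Pruned = 18 - 18 = 0.

0


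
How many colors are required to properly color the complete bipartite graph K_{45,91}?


K_{45,91} is bipartite by definition: the two parts are independent sets, with every edge crossing between them.
Color all vertices in one part with color 1 and all vertices in the other part with color 2.
Since the graph has at least one edge, one color does not suffice.
Chromatic number = 2.

2


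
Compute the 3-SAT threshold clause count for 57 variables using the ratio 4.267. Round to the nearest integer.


The 3-SAT phase transition occurs at approximately 4.267 clauses per variable.
m = 4.267 * 57 = 243.219.
Rounded to nearest integer: 243.

243


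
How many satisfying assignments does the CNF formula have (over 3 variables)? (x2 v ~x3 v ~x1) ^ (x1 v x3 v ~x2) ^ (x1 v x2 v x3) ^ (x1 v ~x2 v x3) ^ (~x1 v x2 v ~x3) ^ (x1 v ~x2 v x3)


Enumerate all 8 truth assignments over 3 variables.
Test each against every clause.
Satisfying assignments found: 5.

5


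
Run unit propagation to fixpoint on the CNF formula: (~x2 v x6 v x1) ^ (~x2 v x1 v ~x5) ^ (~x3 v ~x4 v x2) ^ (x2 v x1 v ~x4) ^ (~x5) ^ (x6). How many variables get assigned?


Unit propagation repeatedly assigns the literal in any unit clause, then simplifies.
Assignments in order: x5 = F, x6 = T.
No further unit clauses remain.
Total variables assigned = 2.

2


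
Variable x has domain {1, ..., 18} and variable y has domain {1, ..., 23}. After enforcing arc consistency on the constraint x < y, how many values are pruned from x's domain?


For the constraint x < y, x needs a supporting value in y's domain.
x can be at most 22 (one less than y's maximum).
Valid x values from domain: 18 out of 18.
Pruned = 18 - 18 = 0.

0


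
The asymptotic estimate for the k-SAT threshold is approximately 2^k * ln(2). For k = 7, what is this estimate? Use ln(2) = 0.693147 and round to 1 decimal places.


Using the asymptotic formula: threshold ~ 2^k * ln(2).
2^7 = 128.
128 * 0.693147 = 88.7.

88.7


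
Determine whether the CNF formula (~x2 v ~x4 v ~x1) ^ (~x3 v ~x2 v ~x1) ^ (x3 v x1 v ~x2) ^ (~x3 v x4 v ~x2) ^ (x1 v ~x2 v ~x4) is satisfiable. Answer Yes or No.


Check all 16 possible truth assignments.
Number of satisfying assignments found: 9.
The formula is satisfiable.

Yes


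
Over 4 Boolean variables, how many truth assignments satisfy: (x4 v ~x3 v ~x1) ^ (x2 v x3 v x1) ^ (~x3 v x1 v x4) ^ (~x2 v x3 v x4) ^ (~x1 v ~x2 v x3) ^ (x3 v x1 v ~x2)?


Enumerate all 16 truth assignments over 4 variables.
Test each against every clause.
Satisfying assignments found: 6.

6


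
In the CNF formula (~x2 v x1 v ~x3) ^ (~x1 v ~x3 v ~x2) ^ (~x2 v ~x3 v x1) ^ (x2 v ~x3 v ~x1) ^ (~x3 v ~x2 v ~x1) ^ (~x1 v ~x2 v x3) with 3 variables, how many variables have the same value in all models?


Find all satisfying assignments: 4 model(s).
Check which variables have the same value in every model.
No variable is fixed across all models.
Backbone size = 0.

0


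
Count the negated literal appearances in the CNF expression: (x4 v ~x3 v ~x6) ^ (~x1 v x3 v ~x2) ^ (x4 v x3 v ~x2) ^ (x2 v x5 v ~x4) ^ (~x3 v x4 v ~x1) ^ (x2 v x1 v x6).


Scan each clause for negated literals.
Clause 1: 2 negative; Clause 2: 2 negative; Clause 3: 1 negative; Clause 4: 1 negative; Clause 5: 2 negative; Clause 6: 0 negative.
Total negative literal occurrences = 8.

8


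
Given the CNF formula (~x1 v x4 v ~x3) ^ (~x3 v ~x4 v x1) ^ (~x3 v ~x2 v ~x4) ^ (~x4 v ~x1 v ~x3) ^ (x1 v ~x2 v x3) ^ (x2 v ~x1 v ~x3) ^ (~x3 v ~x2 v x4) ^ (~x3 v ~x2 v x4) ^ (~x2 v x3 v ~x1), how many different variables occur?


Identify each distinct variable in the formula.
Variables found: x1, x2, x3, x4.
Total distinct variables = 4.

4


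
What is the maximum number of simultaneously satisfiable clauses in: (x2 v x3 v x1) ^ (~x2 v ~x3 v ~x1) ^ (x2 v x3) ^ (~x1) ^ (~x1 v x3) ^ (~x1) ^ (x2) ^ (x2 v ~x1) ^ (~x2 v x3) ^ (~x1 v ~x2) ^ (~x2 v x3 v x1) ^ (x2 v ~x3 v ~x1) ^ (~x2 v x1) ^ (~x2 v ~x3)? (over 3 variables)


Enumerate all 8 truth assignments.
For each, count how many of the 14 clauses are satisfied.
The formula is not fully satisfiable, so the maximum is below 14.
Maximum simultaneously satisfiable clauses = 13.

13


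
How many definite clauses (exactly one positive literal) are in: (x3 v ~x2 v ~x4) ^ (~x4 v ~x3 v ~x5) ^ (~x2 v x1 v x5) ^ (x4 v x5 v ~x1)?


A definite clause has exactly one positive literal.
Clause 1: 1 positive -> definite
Clause 2: 0 positive -> not definite
Clause 3: 2 positive -> not definite
Clause 4: 2 positive -> not definite
Definite clause count = 1.

1


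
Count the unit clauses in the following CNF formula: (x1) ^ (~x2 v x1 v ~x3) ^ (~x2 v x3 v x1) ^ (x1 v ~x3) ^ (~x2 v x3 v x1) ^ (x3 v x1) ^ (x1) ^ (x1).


A unit clause contains exactly one literal.
Unit clauses found: (x1), (x1), (x1).
Count = 3.

3


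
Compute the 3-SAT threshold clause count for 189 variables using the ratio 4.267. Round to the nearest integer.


The 3-SAT phase transition occurs at approximately 4.267 clauses per variable.
m = 4.267 * 189 = 806.463.
Rounded to nearest integer: 806.

806


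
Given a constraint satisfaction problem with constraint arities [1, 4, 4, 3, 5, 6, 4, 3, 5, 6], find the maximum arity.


The arities are: 1, 4, 4, 3, 5, 6, 4, 3, 5, 6.
Scan for the maximum value.
Maximum arity = 6.

6


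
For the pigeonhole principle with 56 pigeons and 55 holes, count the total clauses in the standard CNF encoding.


The PHP encoding has two parts:
1) At-least-one-hole clauses: 56 (one per pigeon, each with 55 literals).
2) At-most-one-pigeon-per-hole clauses: 55 holes * C(56,2) = 55 * 1540 = 84700.
Total clauses = 56 + 84700 = 84756.

84756


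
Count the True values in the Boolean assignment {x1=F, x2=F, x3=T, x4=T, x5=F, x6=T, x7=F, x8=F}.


The weight is the number of variables assigned True.
True variables: x3, x4, x6.
Weight = 3.

3


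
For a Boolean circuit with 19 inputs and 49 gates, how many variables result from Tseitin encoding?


The Tseitin transformation introduces one auxiliary variable per gate.
Total variables = inputs + gates = 19 + 49 = 68.

68


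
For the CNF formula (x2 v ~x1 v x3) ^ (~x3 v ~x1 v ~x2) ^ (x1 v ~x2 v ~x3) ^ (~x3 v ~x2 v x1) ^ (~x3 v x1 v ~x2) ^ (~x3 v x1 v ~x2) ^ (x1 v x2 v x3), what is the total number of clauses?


Each group enclosed in parentheses joined by ^ is one clause.
Counting the conjuncts: 7 clauses.

7


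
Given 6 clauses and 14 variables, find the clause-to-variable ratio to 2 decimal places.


Clause-to-variable ratio = clauses / variables.
6 / 14 = 0.43.

0.43


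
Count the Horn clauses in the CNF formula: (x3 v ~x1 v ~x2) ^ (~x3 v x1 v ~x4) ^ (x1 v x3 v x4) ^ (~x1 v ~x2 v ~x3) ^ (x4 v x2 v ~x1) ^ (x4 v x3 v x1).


A Horn clause has at most one positive literal.
Clause 1: 1 positive lit(s) -> Horn
Clause 2: 1 positive lit(s) -> Horn
Clause 3: 3 positive lit(s) -> not Horn
Clause 4: 0 positive lit(s) -> Horn
Clause 5: 2 positive lit(s) -> not Horn
Clause 6: 3 positive lit(s) -> not Horn
Total Horn clauses = 3.

3


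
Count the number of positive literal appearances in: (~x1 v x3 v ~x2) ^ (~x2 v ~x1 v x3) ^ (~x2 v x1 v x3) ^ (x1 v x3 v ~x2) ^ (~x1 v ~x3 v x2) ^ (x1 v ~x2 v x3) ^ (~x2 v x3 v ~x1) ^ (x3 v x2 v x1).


Scan each clause for unnegated literals.
Clause 1: 1 positive; Clause 2: 1 positive; Clause 3: 2 positive; Clause 4: 2 positive; Clause 5: 1 positive; Clause 6: 2 positive; Clause 7: 1 positive; Clause 8: 3 positive.
Total positive literal occurrences = 13.

13


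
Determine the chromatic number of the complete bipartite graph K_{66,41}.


K_{66,41} is bipartite by definition: the two parts are independent sets, with every edge crossing between them.
Color all vertices in one part with color 1 and all vertices in the other part with color 2.
Since the graph has at least one edge, one color does not suffice.
Chromatic number = 2.

2


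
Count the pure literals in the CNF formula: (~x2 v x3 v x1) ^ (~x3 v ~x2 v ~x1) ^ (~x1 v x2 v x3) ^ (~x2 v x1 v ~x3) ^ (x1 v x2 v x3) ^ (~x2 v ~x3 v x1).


A pure literal appears in only one polarity across all clauses.
No pure literals found.
Count = 0.

0


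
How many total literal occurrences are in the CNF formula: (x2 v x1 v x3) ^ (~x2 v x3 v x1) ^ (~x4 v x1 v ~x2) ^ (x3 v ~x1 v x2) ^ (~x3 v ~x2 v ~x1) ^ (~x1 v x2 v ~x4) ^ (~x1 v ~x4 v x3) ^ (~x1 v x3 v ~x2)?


Clause lengths: 3, 3, 3, 3, 3, 3, 3, 3.
Sum = 3 + 3 + 3 + 3 + 3 + 3 + 3 + 3 = 24.

24


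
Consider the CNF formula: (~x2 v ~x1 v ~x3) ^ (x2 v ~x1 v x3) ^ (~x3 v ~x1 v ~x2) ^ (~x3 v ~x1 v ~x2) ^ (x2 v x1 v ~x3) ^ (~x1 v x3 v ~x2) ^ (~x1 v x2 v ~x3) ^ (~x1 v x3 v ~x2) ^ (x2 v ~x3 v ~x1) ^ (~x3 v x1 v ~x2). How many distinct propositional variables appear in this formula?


Identify each distinct variable in the formula.
Variables found: x1, x2, x3.
Total distinct variables = 3.

3


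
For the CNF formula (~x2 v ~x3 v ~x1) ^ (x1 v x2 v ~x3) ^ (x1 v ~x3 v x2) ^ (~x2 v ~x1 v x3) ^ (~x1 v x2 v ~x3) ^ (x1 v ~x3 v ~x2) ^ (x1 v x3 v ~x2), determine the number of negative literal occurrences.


Scan each clause for negated literals.
Clause 1: 3 negative; Clause 2: 1 negative; Clause 3: 1 negative; Clause 4: 2 negative; Clause 5: 2 negative; Clause 6: 2 negative; Clause 7: 1 negative.
Total negative literal occurrences = 12.

12


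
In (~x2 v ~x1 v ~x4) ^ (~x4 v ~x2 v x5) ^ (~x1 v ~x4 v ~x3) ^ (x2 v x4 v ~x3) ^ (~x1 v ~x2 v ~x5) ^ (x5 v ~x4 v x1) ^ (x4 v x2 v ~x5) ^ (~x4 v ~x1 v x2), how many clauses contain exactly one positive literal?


A definite clause has exactly one positive literal.
Clause 1: 0 positive -> not definite
Clause 2: 1 positive -> definite
Clause 3: 0 positive -> not definite
Clause 4: 2 positive -> not definite
Clause 5: 0 positive -> not definite
Clause 6: 2 positive -> not definite
Clause 7: 2 positive -> not definite
Clause 8: 1 positive -> definite
Definite clause count = 2.

2


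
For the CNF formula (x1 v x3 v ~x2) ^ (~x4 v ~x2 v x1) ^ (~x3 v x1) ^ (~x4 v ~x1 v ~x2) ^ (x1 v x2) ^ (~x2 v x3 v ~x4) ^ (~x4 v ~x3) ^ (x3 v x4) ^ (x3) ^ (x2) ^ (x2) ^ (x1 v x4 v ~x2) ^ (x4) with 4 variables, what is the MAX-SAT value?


Enumerate all 16 truth assignments.
For each, count how many of the 13 clauses are satisfied.
The formula is not fully satisfiable, so the maximum is below 13.
Maximum simultaneously satisfiable clauses = 12.

12


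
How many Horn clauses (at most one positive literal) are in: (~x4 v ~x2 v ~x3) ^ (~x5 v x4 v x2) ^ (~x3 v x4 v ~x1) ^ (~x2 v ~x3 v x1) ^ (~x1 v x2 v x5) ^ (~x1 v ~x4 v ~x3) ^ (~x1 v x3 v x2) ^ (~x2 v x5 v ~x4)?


A Horn clause has at most one positive literal.
Clause 1: 0 positive lit(s) -> Horn
Clause 2: 2 positive lit(s) -> not Horn
Clause 3: 1 positive lit(s) -> Horn
Clause 4: 1 positive lit(s) -> Horn
Clause 5: 2 positive lit(s) -> not Horn
Clause 6: 0 positive lit(s) -> Horn
Clause 7: 2 positive lit(s) -> not Horn
Clause 8: 1 positive lit(s) -> Horn
Total Horn clauses = 5.

5


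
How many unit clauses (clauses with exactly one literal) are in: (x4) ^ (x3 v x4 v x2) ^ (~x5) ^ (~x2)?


A unit clause contains exactly one literal.
Unit clauses found: (x4), (~x5), (~x2).
Count = 3.

3


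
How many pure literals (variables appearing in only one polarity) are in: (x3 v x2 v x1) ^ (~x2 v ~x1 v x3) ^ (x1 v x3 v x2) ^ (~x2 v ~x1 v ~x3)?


A pure literal appears in only one polarity across all clauses.
No pure literals found.
Count = 0.

0


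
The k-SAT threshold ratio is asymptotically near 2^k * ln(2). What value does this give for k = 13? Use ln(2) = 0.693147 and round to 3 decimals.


Using the asymptotic formula: threshold ~ 2^k * ln(2).
2^13 = 8192.
8192 * 0.693147 = 5678.26.

5678.26


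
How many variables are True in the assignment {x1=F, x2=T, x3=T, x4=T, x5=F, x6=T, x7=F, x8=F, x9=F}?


The weight is the number of variables assigned True.
True variables: x2, x3, x4, x6.
Weight = 4.

4


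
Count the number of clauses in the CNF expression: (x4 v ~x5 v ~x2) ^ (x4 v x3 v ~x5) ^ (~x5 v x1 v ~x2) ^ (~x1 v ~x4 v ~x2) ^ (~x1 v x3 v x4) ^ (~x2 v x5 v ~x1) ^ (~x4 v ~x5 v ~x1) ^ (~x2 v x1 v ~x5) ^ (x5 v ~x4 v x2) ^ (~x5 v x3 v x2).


Each group enclosed in parentheses joined by ^ is one clause.
Counting the conjuncts: 10 clauses.

10


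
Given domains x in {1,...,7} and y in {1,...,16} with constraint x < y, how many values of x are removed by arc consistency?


For the constraint x < y, x needs a supporting value in y's domain.
x can be at most 15 (one less than y's maximum).
Valid x values from domain: 7 out of 7.
Pruned = 7 - 7 = 0.

0


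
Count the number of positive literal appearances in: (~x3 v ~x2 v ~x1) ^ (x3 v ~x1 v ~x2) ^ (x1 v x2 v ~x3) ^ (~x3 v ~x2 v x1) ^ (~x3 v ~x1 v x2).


Scan each clause for unnegated literals.
Clause 1: 0 positive; Clause 2: 1 positive; Clause 3: 2 positive; Clause 4: 1 positive; Clause 5: 1 positive.
Total positive literal occurrences = 5.

5


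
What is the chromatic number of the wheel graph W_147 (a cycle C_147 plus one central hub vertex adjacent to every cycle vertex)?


W_147 consists of the cycle C_147 together with a hub vertex adjacent to every cycle vertex.
The cycle C_147 needs 3 colors (odd cycle -> 3).
The hub is adjacent to every cycle vertex, so it must receive a new color distinct from all of them.
Chromatic number = 3 + 1 = 4.

4


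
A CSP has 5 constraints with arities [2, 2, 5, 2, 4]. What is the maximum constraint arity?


The arities are: 2, 2, 5, 2, 4.
Scan for the maximum value.
Maximum arity = 5.

5


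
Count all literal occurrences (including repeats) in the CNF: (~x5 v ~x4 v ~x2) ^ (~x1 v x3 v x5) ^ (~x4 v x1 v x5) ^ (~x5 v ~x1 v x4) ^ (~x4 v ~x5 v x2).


Clause lengths: 3, 3, 3, 3, 3.
Sum = 3 + 3 + 3 + 3 + 3 = 15.

15


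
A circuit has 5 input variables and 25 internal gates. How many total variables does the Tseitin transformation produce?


The Tseitin transformation introduces one auxiliary variable per gate.
Total variables = inputs + gates = 5 + 25 = 30.

30


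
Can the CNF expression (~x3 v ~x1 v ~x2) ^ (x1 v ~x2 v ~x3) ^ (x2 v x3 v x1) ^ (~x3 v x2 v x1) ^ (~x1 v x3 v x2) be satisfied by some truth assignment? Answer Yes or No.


Check all 8 possible truth assignments.
Number of satisfying assignments found: 3.
The formula is satisfiable.

Yes


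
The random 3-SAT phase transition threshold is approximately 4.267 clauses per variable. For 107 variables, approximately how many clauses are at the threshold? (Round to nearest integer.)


The 3-SAT phase transition occurs at approximately 4.267 clauses per variable.
m = 4.267 * 107 = 456.569.
Rounded to nearest integer: 457.

457


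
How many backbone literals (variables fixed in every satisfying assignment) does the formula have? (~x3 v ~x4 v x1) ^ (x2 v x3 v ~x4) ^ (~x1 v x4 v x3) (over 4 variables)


Find all satisfying assignments: 10 model(s).
Check which variables have the same value in every model.
No variable is fixed across all models.
Backbone size = 0.

0


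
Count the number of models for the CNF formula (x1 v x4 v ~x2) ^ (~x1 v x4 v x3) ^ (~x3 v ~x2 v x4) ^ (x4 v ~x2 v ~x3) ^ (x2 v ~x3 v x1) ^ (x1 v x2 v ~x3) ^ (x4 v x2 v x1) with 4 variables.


Enumerate all 16 truth assignments over 4 variables.
Test each against every clause.
Satisfying assignments found: 8.

8


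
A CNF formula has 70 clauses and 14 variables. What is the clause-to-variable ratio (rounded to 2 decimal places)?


Clause-to-variable ratio = clauses / variables.
70 / 14 = 5.0.

5.0


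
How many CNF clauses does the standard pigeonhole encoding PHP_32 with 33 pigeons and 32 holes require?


The PHP encoding has two parts:
1) At-least-one-hole clauses: 33 (one per pigeon, each with 32 literals).
2) At-most-one-pigeon-per-hole clauses: 32 holes * C(33,2) = 32 * 528 = 16896.
Total clauses = 33 + 16896 = 16929.

16929


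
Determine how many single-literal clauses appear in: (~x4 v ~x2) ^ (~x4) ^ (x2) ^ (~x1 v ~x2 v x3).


A unit clause contains exactly one literal.
Unit clauses found: (~x4), (x2).
Count = 2.

2


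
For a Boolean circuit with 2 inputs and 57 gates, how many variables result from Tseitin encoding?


The Tseitin transformation introduces one auxiliary variable per gate.
Total variables = inputs + gates = 2 + 57 = 59.

59


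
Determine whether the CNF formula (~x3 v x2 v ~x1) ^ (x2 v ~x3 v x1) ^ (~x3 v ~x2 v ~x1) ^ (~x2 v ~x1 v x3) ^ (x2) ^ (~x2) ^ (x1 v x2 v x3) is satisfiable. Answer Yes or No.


Check all 8 possible truth assignments.
Number of satisfying assignments found: 0.
The formula is unsatisfiable.

No


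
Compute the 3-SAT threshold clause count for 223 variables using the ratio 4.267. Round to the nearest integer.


The 3-SAT phase transition occurs at approximately 4.267 clauses per variable.
m = 4.267 * 223 = 951.541.
Rounded to nearest integer: 952.

952


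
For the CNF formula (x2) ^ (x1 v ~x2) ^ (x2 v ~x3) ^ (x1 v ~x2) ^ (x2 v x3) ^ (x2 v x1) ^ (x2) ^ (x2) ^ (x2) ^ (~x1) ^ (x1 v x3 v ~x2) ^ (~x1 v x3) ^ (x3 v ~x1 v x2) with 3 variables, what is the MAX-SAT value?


Enumerate all 8 truth assignments.
For each, count how many of the 13 clauses are satisfied.
The formula is not fully satisfiable, so the maximum is below 13.
Maximum simultaneously satisfiable clauses = 12.

12


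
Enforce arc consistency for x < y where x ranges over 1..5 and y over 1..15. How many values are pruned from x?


For the constraint x < y, x needs a supporting value in y's domain.
x can be at most 14 (one less than y's maximum).
Valid x values from domain: 5 out of 5.
Pruned = 5 - 5 = 0.

0


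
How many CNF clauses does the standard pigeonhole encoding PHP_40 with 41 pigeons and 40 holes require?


The PHP encoding has two parts:
1) At-least-one-hole clauses: 41 (one per pigeon, each with 40 literals).
2) At-most-one-pigeon-per-hole clauses: 40 holes * C(41,2) = 40 * 820 = 32800.
Total clauses = 41 + 32800 = 32841.

32841


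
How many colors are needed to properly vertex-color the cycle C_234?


A cycle on an even number of vertices is bipartite: alternate two colors around the cycle.
Since 234 is even, two colors suffice, and at least two are needed because the graph has edges.
Chromatic number = 2.

2


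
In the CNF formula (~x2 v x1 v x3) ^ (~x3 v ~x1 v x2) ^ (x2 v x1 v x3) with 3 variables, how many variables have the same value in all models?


Find all satisfying assignments: 5 model(s).
Check which variables have the same value in every model.
No variable is fixed across all models.
Backbone size = 0.

0
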